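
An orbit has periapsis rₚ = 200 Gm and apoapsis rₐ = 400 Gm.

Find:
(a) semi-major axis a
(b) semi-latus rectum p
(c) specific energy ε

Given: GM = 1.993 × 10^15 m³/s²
rₚ = 200 Gm = 2 × 10^11 m
rₐ = 400 Gm = 4 × 10^11 m
GM = 1.993 × 10^15 m³/s²
a = (rₚ + rₐ)/2 = 3 × 10^11 m
e = (rₐ − rₚ)/(rₐ + rₚ) = (2 × 10^11) / (6 × 10^11) = 0.333333
(a) a = 3 × 10^11 m ≈ 300 Gm
(b) 1 − e² = 0.888889;  p = a(1 − e²) = 3 × 10^11 × 0.888889 = 2.66667 × 10^11 m ≈ 266.7 Gm
(c) 2a = 6 × 10^11 m;  ε = −GM/(2a) = -3321.67 J/kg ≈ -3.322 kJ/kg

Final answer:
(a) semi-major axis a = 300 Gm
(b) semi-latus rectum p = 266.7 Gm
(c) specific energy ε = -3.322 kJ/kg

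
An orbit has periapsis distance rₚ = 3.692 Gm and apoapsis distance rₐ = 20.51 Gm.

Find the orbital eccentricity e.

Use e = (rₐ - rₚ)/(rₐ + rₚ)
rₚ = 3.692 Gm = 3.692 × 10^9 m
rₐ = 20.51 Gm = 2.051 × 10^10 m
rₐ − rₚ = 1.6818 × 10^10 m
rₐ + rₚ = 2.4202 × 10^10 m
e = (rₐ − rₚ)/(rₐ + rₚ) = 0.694901

Final answer: e = 0.6949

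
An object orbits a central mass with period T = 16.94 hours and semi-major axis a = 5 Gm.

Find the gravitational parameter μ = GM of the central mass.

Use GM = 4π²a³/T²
T = 16.94 hours = 60984 s
a = 5 Gm = 5 × 10^9 m
a³ = 1.25 × 10^29 m³
T² = 3.71905 × 10^9 s²
GM = 4π² × (1.25 × 10^29) / (3.71905 × 10^9) = 1.3269 × 10^21 m³/s²
GM ≈ 1.327 × 10^21 m³/s²

Final answer: GM = 1.327 × 10^21 m³/s²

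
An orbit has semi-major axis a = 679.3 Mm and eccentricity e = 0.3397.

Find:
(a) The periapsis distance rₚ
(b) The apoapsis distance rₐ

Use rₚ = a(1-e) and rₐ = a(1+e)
a = 679.3 Mm = 6.793 × 10^8 m
e = 0.3397:  1 − e = 0.6603,  1 + e = 1.3397
(a) rₚ = a(1 − e) = 6.793 × 10^8 m × 0.6603 = 4.48542 × 10^8 m ≈ 448.5 Mm
(b) rₐ = a(1 + e) = 6.793 × 10^8 m × 1.3397 = 9.10058 × 10^8 m ≈ 910.1 Mm

Final answer:
(a) rₚ = 448.5 Mm
(b) rₐ = 910.1 Mm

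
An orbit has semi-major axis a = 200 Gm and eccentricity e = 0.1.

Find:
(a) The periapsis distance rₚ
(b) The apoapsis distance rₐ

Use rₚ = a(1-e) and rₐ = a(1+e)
a = 200 Gm = 2 × 10^11 m
e = 0.1:  1 − e = 0.9,  1 + e = 1.1
(a) rₚ = a(1 − e) = 2 × 10^11 m × 0.9 = 1.8 × 10^11 m ≈ 180 Gm
(b) rₐ = a(1 + e) = 2 × 10^11 m × 1.1 = 2.2 × 10^11 m ≈ 220 Gm

Final answer:
(a) rₚ = 180 Gm
(b) rₐ = 220 Gm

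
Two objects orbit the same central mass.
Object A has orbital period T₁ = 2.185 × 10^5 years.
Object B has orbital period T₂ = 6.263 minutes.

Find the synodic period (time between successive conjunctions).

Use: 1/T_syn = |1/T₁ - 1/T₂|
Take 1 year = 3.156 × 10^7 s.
T₁ = 2.185 × 10^5 years = 6.89586 × 10^12 s
T₂ = 6.263 minutes = 375.78 s
1/T₁ = 1.45015 × 10^-13 s⁻¹
1/T₂ = 0.00266113 s⁻¹
|1/T₁ − 1/T₂| = 0.00266113 s⁻¹
T_syn = 1 / |1/T₁ − 1/T₂| = 375.78 s ≈ 6.263 minutes

Final answer: T_syn = 6.263 minutes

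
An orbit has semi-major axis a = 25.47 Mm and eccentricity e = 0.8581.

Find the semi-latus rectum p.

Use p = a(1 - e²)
a = 25.47 Mm = 2.547 × 10^7 m
e = 0.8581,  e² = 0.736336,  1 − e² = 0.263664
p = a(1 − e²) = 2.547 × 10^7 m × 0.263664 = 6.71553 × 10^6 m ≈ 6.716 Mm

Final answer: p = 6.716 Mm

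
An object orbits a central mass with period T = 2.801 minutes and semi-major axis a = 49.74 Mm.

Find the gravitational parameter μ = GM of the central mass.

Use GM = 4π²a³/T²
T = 2.801 minutes = 168.06 s
a = 49.74 Mm = 4.974 × 10^7 m
a³ = 1.2306 × 10^23 m³
T² = 28244.2 s²
GM = 4π² × (1.2306 × 10^23) / 28244.2 = 1.72008 × 10^20 m³/s²
GM ≈ 1.72 × 10^20 m³/s²

Final answer: GM = 1.72 × 10^20 m³/s²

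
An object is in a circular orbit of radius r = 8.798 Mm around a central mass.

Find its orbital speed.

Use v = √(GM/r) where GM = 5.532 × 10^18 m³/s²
r = 8.798 Mm = 8.798 × 10^6 m
GM = 5.532 × 10^18 m³/s²
GM/r = (5.532 × 10^18) / (8.798 × 10^6) = 6.28779 × 10^11 m²/s²
v = √(GM/r) = 792956 m/s ≈ 793 km/s

Final answer: 793 km/s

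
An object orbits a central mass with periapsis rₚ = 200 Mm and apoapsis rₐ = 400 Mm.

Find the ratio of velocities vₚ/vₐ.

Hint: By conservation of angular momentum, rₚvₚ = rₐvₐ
rₚ = 200 Mm = 2 × 10^8 m
rₐ = 400 Mm = 4 × 10^8 m
rₚvₚ = rₐvₐ  ⇒  vₚ/vₐ = rₐ/rₚ
vₚ/vₐ = (4 × 10^8) / (2 × 10^8) = 2

Final answer: vₚ/vₐ = 2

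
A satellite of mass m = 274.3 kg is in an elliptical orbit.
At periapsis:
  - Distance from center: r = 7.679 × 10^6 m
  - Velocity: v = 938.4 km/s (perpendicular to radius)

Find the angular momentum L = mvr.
r = 7.679 × 10^6 m
v = 938.4 km/s = 938400 m/s
vr = 938400 × 7.679 × 10^6 = 7.20597 × 10^12 m²/s
L = m × vr = 274.3 × 7.20597 × 10^12 = 1.9766 × 10^15 kg·m²/s ≈ 1.977 × 10^15 kg·m²/s

Final answer: L = 1.977 × 10^15 kg·m²/s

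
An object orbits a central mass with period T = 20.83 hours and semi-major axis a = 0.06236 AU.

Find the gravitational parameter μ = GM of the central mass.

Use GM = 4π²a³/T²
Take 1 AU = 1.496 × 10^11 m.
T = 20.83 hours = 74988 s
a = 0.06236 AU = 9.32906 × 10^9 m
a³ = 8.1192 × 10^29 m³
T² = 5.6232 × 10^9 s²
GM = 4π² × (8.1192 × 10^29) / (5.6232 × 10^9) = 5.70019 × 10^21 m³/s²
GM ≈ 5.7 × 10^21 m³/s²

Final answer: GM = 5.7 × 10^21 m³/s²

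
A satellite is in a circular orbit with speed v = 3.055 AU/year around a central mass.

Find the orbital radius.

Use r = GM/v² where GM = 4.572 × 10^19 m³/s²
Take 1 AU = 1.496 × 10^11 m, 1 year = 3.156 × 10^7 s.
v = 3.055 AU/year = 14481.2 m/s
GM = 4.572 × 10^19 m³/s²
v² = 2.09706 × 10^8 m²/s²
r = GM/v² = (4.572 × 10^19) / (2.09706 × 10^8) = 2.18019 × 10^11 m ≈ 1.457 AU

Final answer: 1.457 AU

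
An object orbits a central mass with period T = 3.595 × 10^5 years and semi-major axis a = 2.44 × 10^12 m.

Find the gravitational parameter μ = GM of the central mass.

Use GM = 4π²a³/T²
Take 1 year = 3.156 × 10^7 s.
T = 3.595 × 10^5 years = 1.13458 × 10^13 s
a = 2.44 × 10^12 m
a³ = 1.45268 × 10^37 m³
T² = 1.28728 × 10^26 s²
GM = 4π² × (1.45268 × 10^37) / (1.28728 × 10^26) = 4.4551 × 10^12 m³/s²
GM ≈ 4.455 × 10^12 m³/s²

Final answer: GM = 4.455 × 10^12 m³/s²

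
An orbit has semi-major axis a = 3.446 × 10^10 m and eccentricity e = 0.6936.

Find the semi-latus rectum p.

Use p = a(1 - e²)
a = 3.446 × 10^10 m
e = 0.6936,  e² = 0.481081,  1 − e² = 0.518919
p = a(1 − e²) = 3.446 × 10^10 m × 0.518919 = 1.7882 × 10^10 m ≈ 1.788 × 10^10 m

Final answer: p = 1.788 × 10^10 m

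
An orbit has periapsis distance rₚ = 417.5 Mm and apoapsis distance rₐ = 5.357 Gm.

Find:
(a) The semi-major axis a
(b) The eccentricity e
rₚ = 417.5 Mm = 4.175 × 10^8 m
rₐ = 5.357 Gm = 5.357 × 10^9 m
(a) a = (rₚ + rₐ)/2 = 2.88725 × 10^9 m ≈ 2.887 Gm
(b) e = (rₐ − rₚ)/(rₐ + rₚ) = (4.9395 × 10^9) / (5.7745 × 10^9) = 0.855399

Final answer:
(a) a = 2.887 Gm
(b) e = 0.8554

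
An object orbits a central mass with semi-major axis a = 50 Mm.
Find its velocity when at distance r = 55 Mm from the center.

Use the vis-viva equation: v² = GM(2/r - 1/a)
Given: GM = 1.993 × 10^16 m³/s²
a = 50 Mm = 5 × 10^7 m
r = 55 Mm = 5.5 × 10^7 m
GM = 1.993 × 10^16 m³/s²
2/r − 1/a = 3.63636 × 10^-8 − 2 × 10^-8 = 1.63636 × 10^-8 m⁻¹
v² = GM (2/r − 1/a) = 3.26127 × 10^8 m²/s²
v = 18059 m/s ≈ 18.06 km/s

Final answer: 18.06 km/s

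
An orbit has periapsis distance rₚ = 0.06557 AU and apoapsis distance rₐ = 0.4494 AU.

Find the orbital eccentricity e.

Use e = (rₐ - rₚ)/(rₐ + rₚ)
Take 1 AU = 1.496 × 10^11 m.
rₚ = 0.06557 AU = 9.80927 × 10^9 m
rₐ = 0.4494 AU = 6.72302 × 10^10 m
rₐ − rₚ = 5.7421 × 10^10 m
rₐ + rₚ = 7.70395 × 10^10 m
e = (rₐ − rₚ)/(rₐ + rₚ) = 0.745344

Final answer: e = 0.7453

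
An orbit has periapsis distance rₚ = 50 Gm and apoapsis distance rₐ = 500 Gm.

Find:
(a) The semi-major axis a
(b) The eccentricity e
rₚ = 50 Gm = 5 × 10^10 m
rₐ = 500 Gm = 5 × 10^11 m
(a) a = (rₚ + rₐ)/2 = 2.75 × 10^11 m ≈ 275 Gm
(b) e = (rₐ − rₚ)/(rₐ + rₚ) = (4.5 × 10^11) / (5.5 × 10^11) = 0.818182

Final answer:
(a) a = 275 Gm
(b) e = 0.8182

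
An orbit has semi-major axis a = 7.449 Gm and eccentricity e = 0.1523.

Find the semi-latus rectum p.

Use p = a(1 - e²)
a = 7.449 Gm = 7.449 × 10^9 m
e = 0.1523,  e² = 0.0231953,  1 − e² = 0.976805
p = a(1 − e²) = 7.449 × 10^9 m × 0.976805 = 7.27622 × 10^9 m ≈ 7.276 Gm

Final answer: p = 7.276 Gm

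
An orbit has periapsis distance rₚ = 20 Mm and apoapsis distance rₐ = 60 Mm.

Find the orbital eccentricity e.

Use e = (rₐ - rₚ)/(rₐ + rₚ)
rₚ = 20 Mm = 2 × 10^7 m
rₐ = 60 Mm = 6 × 10^7 m
rₐ − rₚ = 4 × 10^7 m
rₐ + rₚ = 8 × 10^7 m
e = (rₐ − rₚ)/(rₐ + rₚ) = 0.5

Final answer: e = 0.5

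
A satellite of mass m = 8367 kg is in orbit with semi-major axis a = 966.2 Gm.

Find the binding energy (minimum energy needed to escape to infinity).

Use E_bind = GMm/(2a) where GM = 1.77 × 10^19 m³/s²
a = 966.2 Gm = 9.662 × 10^11 m
GM = 1.77 × 10^19 m³/s²
m = 8367 kg
GMm = 1.77 × 10^19 × 8367 = 1.48096 × 10^23 m³·kg/s²
2a = 1.9324 × 10^12 m
E_bind = GMm/(2a) = 7.66383 × 10^10 J ≈ 76.64 GJ

Final answer: 76.64 GJ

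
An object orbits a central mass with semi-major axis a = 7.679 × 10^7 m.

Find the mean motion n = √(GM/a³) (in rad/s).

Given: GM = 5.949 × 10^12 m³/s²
a = 7.679 × 10^7 m
GM = 5.949 × 10^12 m³/s²
a³ = 4.52808 × 10^23 m³
GM/a³ = (5.949 × 10^12) / (4.52808 × 10^23) = 1.3138 × 10^-11 s⁻²
n = √(GM/a³) = 3.62464 × 10^-6 rad/s ≈ 3.625 × 10^-6 rad/s

Final answer: n = 3.625 × 10^-6 rad/s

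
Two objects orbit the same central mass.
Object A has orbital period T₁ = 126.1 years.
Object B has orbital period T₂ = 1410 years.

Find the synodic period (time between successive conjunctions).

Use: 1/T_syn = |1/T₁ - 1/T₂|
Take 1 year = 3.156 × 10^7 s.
T₁ = 126.1 years = 3.97972 × 10^9 s
T₂ = 1410 years = 4.44996 × 10^10 s
1/T₁ = 2.51274 × 10^-10 s⁻¹
1/T₂ = 2.24721 × 10^-11 s⁻¹
|1/T₁ − 1/T₂| = 2.28802 × 10^-10 s⁻¹
T_syn = 1 / |1/T₁ − 1/T₂| = 4.37059 × 10^9 s ≈ 138.5 years

Final answer: T_syn = 138.5 years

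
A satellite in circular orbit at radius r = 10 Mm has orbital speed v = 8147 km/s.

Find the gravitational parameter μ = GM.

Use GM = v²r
r = 10 Mm = 1 × 10^7 m
v = 8147 km/s = 8.147 × 10^6 m/s
v² = 6.63736 × 10^13 m²/s²
GM = v²r = 6.63736 × 10^13 × 1 × 10^7 = 6.63736 × 10^20 m³/s²
GM ≈ 6.637 × 10^20 m³/s²

Final answer: GM = 6.637 × 10^20 m³/s²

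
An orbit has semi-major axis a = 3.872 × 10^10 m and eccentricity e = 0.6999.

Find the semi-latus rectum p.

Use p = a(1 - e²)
a = 3.872 × 10^10 m
e = 0.6999,  e² = 0.48986,  1 − e² = 0.51014
p = a(1 − e²) = 3.872 × 10^10 m × 0.51014 = 1.97526 × 10^10 m ≈ 1.975 × 10^10 m

Final answer: p = 1.975 × 10^10 m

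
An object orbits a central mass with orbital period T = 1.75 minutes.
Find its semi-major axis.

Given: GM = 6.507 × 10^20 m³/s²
T = 1.75 minutes = 105 s
GM = 6.507 × 10^20 m³/s²
Kepler's third law: a³ = GM T² / (4π²)
T² = 11025 s²
a³ = (6.507 × 10^20) × 11025 / (4π²) = 1.81719 × 10^23 m³
a = (a³)^(1/3) = 5.66413 × 10^7 m ≈ 56.64 Mm

Final answer: 56.64 Mm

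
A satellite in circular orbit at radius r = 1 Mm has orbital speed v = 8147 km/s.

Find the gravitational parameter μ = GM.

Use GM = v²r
r = 1 Mm = 1 × 10^6 m
v = 8147 km/s = 8.147 × 10^6 m/s
v² = 6.63736 × 10^13 m²/s²
GM = v²r = 6.63736 × 10^13 × 1 × 10^6 = 6.63736 × 10^19 m³/s²
GM ≈ 6.637 × 10^19 m³/s²

Final answer: GM = 6.637 × 10^19 m³/s²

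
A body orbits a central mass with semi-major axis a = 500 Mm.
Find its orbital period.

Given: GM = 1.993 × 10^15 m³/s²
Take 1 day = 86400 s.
a = 500 Mm = 5 × 10^8 m
GM = 1.993 × 10^15 m³/s²
a³ = 1.25 × 10^26 m³
T = 2π √(a³/GM) = 2π √((1.25 × 10^26) / (1.993 × 10^15)) = 2π × 250439 s
T = 1.57355 × 10^6 s ≈ 18.21 days

Final answer: 18.21 days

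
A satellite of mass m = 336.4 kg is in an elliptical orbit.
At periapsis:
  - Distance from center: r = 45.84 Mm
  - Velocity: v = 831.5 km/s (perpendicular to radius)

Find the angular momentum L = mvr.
r = 45.84 Mm = 4.584 × 10^7 m
v = 831.5 km/s = 831500 m/s
vr = 831500 × 4.584 × 10^7 = 3.8116 × 10^13 m²/s
L = m × vr = 336.4 × 3.8116 × 10^13 = 1.28222 × 10^16 kg·m²/s ≈ 1.282 × 10^16 kg·m²/s

Final answer: L = 1.282 × 10^16 kg·m²/s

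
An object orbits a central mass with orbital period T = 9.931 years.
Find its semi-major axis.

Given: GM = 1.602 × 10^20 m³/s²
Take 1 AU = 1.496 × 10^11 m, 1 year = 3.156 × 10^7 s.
T = 9.931 years = 3.13422 × 10^8 s
GM = 1.602 × 10^20 m³/s²
Kepler's third law: a³ = GM T² / (4π²)
T² = 9.82336 × 10^16 s²
a³ = (1.602 × 10^20) × (9.82336 × 10^16) / (4π²) = 3.98623 × 10^35 m³
a = (a³)^(1/3) = 7.3596 × 10^11 m ≈ 4.92 AU

Final answer: 4.92 AU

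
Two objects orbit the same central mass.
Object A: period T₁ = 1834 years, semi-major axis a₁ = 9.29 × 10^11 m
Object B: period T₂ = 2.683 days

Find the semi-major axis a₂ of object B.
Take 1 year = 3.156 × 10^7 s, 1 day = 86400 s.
T₁ = 1834 years = 5.7881 × 10^10 s
T₂ = 2.683 days = 231811 s
a₁ = 9.29 × 10^11 m
Kepler's third law: (T₂/T₁)² = (a₂/a₁)³  ⇒  a₂ = a₁ (T₂/T₁)^(2/3)
T₂/T₁ = 4.00496 × 10^-6
(T₂/T₁)^(2/3) = 0.000252192
a₂ = 9.29 × 10^11 m × 0.000252192 = 2.34287 × 10^8 m ≈ 2.343 × 10^8 m

Final answer: a₂ = 2.343 × 10^8 m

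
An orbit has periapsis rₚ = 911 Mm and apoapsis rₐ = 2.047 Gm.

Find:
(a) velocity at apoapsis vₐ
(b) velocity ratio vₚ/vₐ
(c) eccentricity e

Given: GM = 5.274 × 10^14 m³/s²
rₚ = 911 Mm = 9.11 × 10^8 m
rₐ = 2.047 Gm = 2.047 × 10^9 m
GM = 5.274 × 10^14 m³/s²
a = (rₚ + rₐ)/2 = 1.479 × 10^9 m
e = (rₐ − rₚ)/(rₐ + rₚ) = (1.136 × 10^9) / (2.958 × 10^9) = 0.384043
(a) vₐ² = GM (2/rₐ − 1/a) = 5.274 × 10^14 × (9.7704 × 10^-10 − 6.76133 × 10^-10) = 158698 m²/s²;  vₐ = 398.37 m/s ≈ 398.4 m/s
(b) vₚ/vₐ = rₐ/rₚ (angular momentum) = (2.047 × 10^9) / (9.11 × 10^8) = 2.24698 ≈ 2.247
(c) e = 0.384043 ≈ 0.384

Final answer:
(a) velocity at apoapsis vₐ = 398.4 m/s
(b) velocity ratio vₚ/vₐ = 2.247
(c) eccentricity e = 0.384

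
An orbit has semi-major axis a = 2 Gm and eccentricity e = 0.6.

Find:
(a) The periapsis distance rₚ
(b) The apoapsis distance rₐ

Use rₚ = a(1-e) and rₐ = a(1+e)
a = 2 Gm = 2 × 10^9 m
e = 0.6:  1 − e = 0.4,  1 + e = 1.6
(a) rₚ = a(1 − e) = 2 × 10^9 m × 0.4 = 8 × 10^8 m ≈ 800 Mm
(b) rₐ = a(1 + e) = 2 × 10^9 m × 1.6 = 3.2 × 10^9 m ≈ 3.2 Gm

Final answer:
(a) rₚ = 800 Mm
(b) rₐ = 3.2 Gm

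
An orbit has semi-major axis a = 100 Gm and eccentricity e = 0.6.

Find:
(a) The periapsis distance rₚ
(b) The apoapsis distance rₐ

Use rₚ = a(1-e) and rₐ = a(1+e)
a = 100 Gm = 1 × 10^11 m
e = 0.6:  1 − e = 0.4,  1 + e = 1.6
(a) rₚ = a(1 − e) = 1 × 10^11 m × 0.4 = 4 × 10^10 m ≈ 40 Gm
(b) rₐ = a(1 + e) = 1 × 10^11 m × 1.6 = 1.6 × 10^11 m ≈ 160 Gm

Final answer:
(a) rₚ = 40 Gm
(b) rₐ = 160 Gm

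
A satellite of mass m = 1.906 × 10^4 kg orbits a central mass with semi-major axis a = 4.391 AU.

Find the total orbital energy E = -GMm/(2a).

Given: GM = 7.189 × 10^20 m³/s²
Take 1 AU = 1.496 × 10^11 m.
a = 4.391 AU = 6.56894 × 10^11 m
GM = 7.189 × 10^20 m³/s²
2a = 1.31379 × 10^12 m
GMm = 7.189 × 10^20 × 19060 = 1.37022 × 10^25 m³·kg/s²
E = −GMm/(2a) = -1.04296 × 10^13 J ≈ -10.43 TJ

Final answer: -10.43 TJ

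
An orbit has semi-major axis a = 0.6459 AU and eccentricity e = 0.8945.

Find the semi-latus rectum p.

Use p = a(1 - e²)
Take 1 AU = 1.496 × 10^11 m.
a = 0.6459 AU = 9.66266 × 10^10 m
e = 0.8945,  e² = 0.80013,  1 − e² = 0.19987
p = a(1 − e²) = 9.66266 × 10^10 m × 0.19987 = 1.93127 × 10^10 m ≈ 0.1291 AU

Final answer: p = 0.1291 AU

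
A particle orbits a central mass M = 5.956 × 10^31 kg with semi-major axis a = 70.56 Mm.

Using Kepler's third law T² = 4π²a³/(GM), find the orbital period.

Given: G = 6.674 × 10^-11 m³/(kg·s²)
M = 5.956 × 10^31 kg
GM = G × M = 6.674 × 10^-11 × 5.956 × 10^31 = 3.97503 × 10^21 m³/s²
a = 70.56 Mm = 7.056 × 10^7 m
a³ = 3.51298 × 10^23 m³
T = 2π √(a³/GM) = 2π √((3.51298 × 10^23) / (3.97503 × 10^21)) = 2π × 9.40086 s
T = 59.0673 s ≈ 59.07 seconds

Final answer: 59.07 seconds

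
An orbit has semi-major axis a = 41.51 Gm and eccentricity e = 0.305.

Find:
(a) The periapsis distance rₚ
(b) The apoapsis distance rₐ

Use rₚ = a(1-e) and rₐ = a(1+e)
a = 41.51 Gm = 4.151 × 10^10 m
e = 0.305:  1 − e = 0.695,  1 + e = 1.305
(a) rₚ = a(1 − e) = 4.151 × 10^10 m × 0.695 = 2.88495 × 10^10 m ≈ 28.85 Gm
(b) rₐ = a(1 + e) = 4.151 × 10^10 m × 1.305 = 5.41706 × 10^10 m ≈ 54.17 Gm

Final answer:
(a) rₚ = 28.85 Gm
(b) rₐ = 54.17 Gm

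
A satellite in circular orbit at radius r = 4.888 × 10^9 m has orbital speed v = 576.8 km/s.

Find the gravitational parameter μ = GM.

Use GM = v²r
r = 4.888 × 10^9 m
v = 576.8 km/s = 576800 m/s
v² = 3.32698 × 10^11 m²/s²
GM = v²r = 3.32698 × 10^11 × 4.888 × 10^9 = 1.62623 × 10^21 m³/s²
GM ≈ 1.626 × 10^21 m³/s²

Final answer: GM = 1.626 × 10^21 m³/s²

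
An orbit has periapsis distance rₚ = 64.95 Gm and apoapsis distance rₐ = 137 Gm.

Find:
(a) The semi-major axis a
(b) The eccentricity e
rₚ = 64.95 Gm = 6.495 × 10^10 m
rₐ = 137 Gm = 1.37 × 10^11 m
(a) a = (rₚ + rₐ)/2 = 1.00975 × 10^11 m ≈ 101 Gm
(b) e = (rₐ − rₚ)/(rₐ + rₚ) = (7.205 × 10^10) / (2.0195 × 10^11) = 0.356771

Final answer:
(a) a = 101 Gm
(b) e = 0.3568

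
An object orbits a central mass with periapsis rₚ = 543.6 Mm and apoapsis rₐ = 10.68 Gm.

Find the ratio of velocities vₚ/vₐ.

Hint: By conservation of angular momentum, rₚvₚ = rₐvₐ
rₚ = 543.6 Mm = 5.436 × 10^8 m
rₐ = 10.68 Gm = 1.068 × 10^10 m
rₚvₚ = rₐvₐ  ⇒  vₚ/vₐ = rₐ/rₚ
vₚ/vₐ = (1.068 × 10^10) / (5.436 × 10^8) = 19.6468

Final answer: vₚ/vₐ = 19.65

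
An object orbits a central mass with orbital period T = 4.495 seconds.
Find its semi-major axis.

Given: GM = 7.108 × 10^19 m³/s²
T = 4.495 seconds
GM = 7.108 × 10^19 m³/s²
Kepler's third law: a³ = GM T² / (4π²)
T² = 20.205 s²
a³ = (7.108 × 10^19) × 20.205 / (4π²) = 3.63787 × 10^19 m³
a = (a³)^(1/3) = 3.31346 × 10^6 m ≈ 3.313 Mm

Final answer: 3.313 Mm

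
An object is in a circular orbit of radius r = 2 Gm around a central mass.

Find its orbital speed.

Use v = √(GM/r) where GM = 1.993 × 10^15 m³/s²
r = 2 Gm = 2 × 10^9 m
GM = 1.993 × 10^15 m³/s²
GM/r = (1.993 × 10^15) / (2 × 10^9) = 996500 m²/s²
v = √(GM/r) = 998.248 m/s ≈ 998.2 m/s

Final answer: 998.2 m/s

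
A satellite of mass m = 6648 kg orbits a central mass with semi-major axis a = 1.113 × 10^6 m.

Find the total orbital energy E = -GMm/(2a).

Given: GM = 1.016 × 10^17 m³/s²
a = 1.113 × 10^6 m
GM = 1.016 × 10^17 m³/s²
2a = 2.226 × 10^6 m
GMm = 1.016 × 10^17 × 6648 = 6.75437 × 10^20 m³·kg/s²
E = −GMm/(2a) = -3.03431 × 10^14 J ≈ -303.4 TJ

Final answer: -303.4 TJ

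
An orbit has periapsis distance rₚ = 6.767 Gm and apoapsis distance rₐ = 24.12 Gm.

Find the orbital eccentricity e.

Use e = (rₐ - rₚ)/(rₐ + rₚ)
rₚ = 6.767 Gm = 6.767 × 10^9 m
rₐ = 24.12 Gm = 2.412 × 10^10 m
rₐ − rₚ = 1.7353 × 10^10 m
rₐ + rₚ = 3.0887 × 10^10 m
e = (rₐ − rₚ)/(rₐ + rₚ) = 0.561822

Final answer: e = 0.5618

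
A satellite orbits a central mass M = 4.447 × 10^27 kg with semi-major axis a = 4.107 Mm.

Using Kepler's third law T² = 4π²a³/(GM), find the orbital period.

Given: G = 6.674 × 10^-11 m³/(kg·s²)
M = 4.447 × 10^27 kg
GM = G × M = 6.674 × 10^-11 × 4.447 × 10^27 = 2.96793 × 10^17 m³/s²
a = 4.107 Mm = 4.107 × 10^6 m
a³ = 6.92746 × 10^19 m³
T = 2π √(a³/GM) = 2π √((6.92746 × 10^19) / (2.96793 × 10^17)) = 2π × 15.2778 s
T = 95.9932 s ≈ 1.6 minutes

Final answer: 1.6 minutes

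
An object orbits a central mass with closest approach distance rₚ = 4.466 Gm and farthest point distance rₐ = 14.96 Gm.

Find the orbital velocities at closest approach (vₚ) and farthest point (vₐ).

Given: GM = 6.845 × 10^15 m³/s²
rₚ = 4.466 Gm = 4.466 × 10^9 m
rₐ = 14.96 Gm = 1.496 × 10^10 m
GM = 6.845 × 10^15 m³/s²
a = (rₚ + rₐ)/2 = 9.713 × 10^9 m
Vis-viva: v² = GM (2/r − 1/a)
vₚ² = 6.845 × 10^15 × (4.47828 × 10^-10 − 1.02955 × 10^-10) = 2.36066 × 10^6 m²/s²
vₚ = 1536.44 m/s ≈ 1.536 km/s
vₐ² = 6.845 × 10^15 × (1.3369 × 10^-10 − 1.02955 × 10^-10) = 210381 m²/s²
vₐ = 458.673 m/s ≈ 458.7 m/s

Final answer: vₚ = 1.536 km/s, vₐ = 458.7 m/s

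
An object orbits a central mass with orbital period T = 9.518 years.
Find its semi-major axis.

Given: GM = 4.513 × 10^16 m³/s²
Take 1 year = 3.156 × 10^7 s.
T = 9.518 years = 3.00388 × 10^8 s
GM = 4.513 × 10^16 m³/s²
Kepler's third law: a³ = GM T² / (4π²)
T² = 9.0233 × 10^16 s²
a³ = (4.513 × 10^16) × (9.0233 × 10^16) / (4π²) = 1.0315 × 10^32 m³
a = (a³)^(1/3) = 4.68983 × 10^10 m ≈ 46.9 Gm

Final answer: 46.9 Gm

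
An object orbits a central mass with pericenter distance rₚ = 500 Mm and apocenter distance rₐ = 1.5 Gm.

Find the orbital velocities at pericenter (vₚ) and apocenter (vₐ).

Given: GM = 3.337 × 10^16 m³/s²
rₚ = 500 Mm = 5 × 10^8 m
rₐ = 1.5 Gm = 1.5 × 10^9 m
GM = 3.337 × 10^16 m³/s²
a = (rₚ + rₐ)/2 = 1 × 10^9 m
Vis-viva: v² = GM (2/r − 1/a)
vₚ² = 3.337 × 10^16 × (4 × 10^-9 − 1 × 10^-9) = 1.0011 × 10^8 m²/s²
vₚ = 10005.5 m/s ≈ 10.01 km/s
vₐ² = 3.337 × 10^16 × (1.33333 × 10^-9 − 1 × 10^-9) = 1.11233 × 10^7 m²/s²
vₐ = 3335.17 m/s ≈ 3.335 km/s

Final answer: vₚ = 10.01 km/s, vₐ = 3.335 km/s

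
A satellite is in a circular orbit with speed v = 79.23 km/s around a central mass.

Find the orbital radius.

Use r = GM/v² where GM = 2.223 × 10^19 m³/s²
v = 79.23 km/s = 79230 m/s
GM = 2.223 × 10^19 m³/s²
v² = 6.27739 × 10^9 m²/s²
r = GM/v² = (2.223 × 10^19) / (6.27739 × 10^9) = 3.54128 × 10^9 m ≈ 3.541 Gm

Final answer: 3.541 Gm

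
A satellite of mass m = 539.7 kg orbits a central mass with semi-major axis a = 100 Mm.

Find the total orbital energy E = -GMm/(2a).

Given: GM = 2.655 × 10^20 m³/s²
a = 100 Mm = 1 × 10^8 m
GM = 2.655 × 10^20 m³/s²
2a = 2 × 10^8 m
GMm = 2.655 × 10^20 × 539.7 = 1.4329 × 10^23 m³·kg/s²
E = −GMm/(2a) = -7.16452 × 10^14 J ≈ -716.5 TJ

Final answer: -716.5 TJ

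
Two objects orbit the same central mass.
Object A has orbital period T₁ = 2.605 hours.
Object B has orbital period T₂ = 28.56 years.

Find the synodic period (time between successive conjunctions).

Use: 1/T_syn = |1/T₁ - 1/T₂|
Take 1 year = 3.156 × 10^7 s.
T₁ = 2.605 hours = 9378 s
T₂ = 28.56 years = 9.01354 × 10^8 s
1/T₁ = 0.000106633 s⁻¹
1/T₂ = 1.10944 × 10^-9 s⁻¹
|1/T₁ − 1/T₂| = 0.000106631 s⁻¹
T_syn = 1 / |1/T₁ − 1/T₂| = 9378.1 s ≈ 2.605 hours

Final answer: T_syn = 2.605 hours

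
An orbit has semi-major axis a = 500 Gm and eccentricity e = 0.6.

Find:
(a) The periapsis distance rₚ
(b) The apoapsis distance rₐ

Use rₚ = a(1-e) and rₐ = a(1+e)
a = 500 Gm = 5 × 10^11 m
e = 0.6:  1 − e = 0.4,  1 + e = 1.6
(a) rₚ = a(1 − e) = 5 × 10^11 m × 0.4 = 2 × 10^11 m ≈ 200 Gm
(b) rₐ = a(1 + e) = 5 × 10^11 m × 1.6 = 8 × 10^11 m ≈ 800 Gm

Final answer:
(a) rₚ = 200 Gm
(b) rₐ = 800 Gm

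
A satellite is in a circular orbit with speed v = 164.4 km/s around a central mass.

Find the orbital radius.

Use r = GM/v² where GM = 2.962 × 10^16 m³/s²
v = 164.4 km/s = 164400 m/s
GM = 2.962 × 10^16 m³/s²
v² = 2.70274 × 10^10 m²/s²
r = GM/v² = (2.962 × 10^16) / (2.70274 × 10^10) = 1.09593 × 10^6 m ≈ 1.096 Mm

Final answer: 1.096 Mm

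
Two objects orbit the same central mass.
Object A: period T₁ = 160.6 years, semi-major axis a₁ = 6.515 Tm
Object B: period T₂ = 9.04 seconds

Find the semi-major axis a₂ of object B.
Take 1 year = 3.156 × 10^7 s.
T₁ = 160.6 years = 5.06854 × 10^9 s
T₂ = 9.04 seconds
a₁ = 6.515 Tm = 6.515 × 10^12 m
Kepler's third law: (T₂/T₁)² = (a₂/a₁)³  ⇒  a₂ = a₁ (T₂/T₁)^(2/3)
T₂/T₁ = 1.78355 × 10^-9
(T₂/T₁)^(2/3) = 1.4707 × 10^-6
a₂ = 6.515 × 10^12 m × 1.4707 × 10^-6 = 9.58161 × 10^6 m ≈ 9.582 Mm

Final answer: a₂ = 9.582 Mm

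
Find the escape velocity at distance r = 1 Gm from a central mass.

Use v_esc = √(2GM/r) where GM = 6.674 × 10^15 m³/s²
r = 1 Gm = 1 × 10^9 m
GM = 6.674 × 10^15 m³/s²
2GM/r = 2 × (6.674 × 10^15) / (1 × 10^9) = 1.3348 × 10^7 m²/s²
v_esc = √(2GM/r) = 3653.49 m/s ≈ 3.653 km/s

Final answer: 3.653 km/s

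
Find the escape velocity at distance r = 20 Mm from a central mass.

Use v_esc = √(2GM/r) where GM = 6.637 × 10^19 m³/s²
r = 20 Mm = 2 × 10^7 m
GM = 6.637 × 10^19 m³/s²
2GM/r = 2 × (6.637 × 10^19) / (2 × 10^7) = 6.637 × 10^12 m²/s²
v_esc = √(2GM/r) = 2.57624 × 10^6 m/s ≈ 2576 km/s

Final answer: 2576 km/s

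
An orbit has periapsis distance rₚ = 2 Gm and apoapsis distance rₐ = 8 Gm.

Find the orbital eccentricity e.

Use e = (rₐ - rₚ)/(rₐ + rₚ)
rₚ = 2 Gm = 2 × 10^9 m
rₐ = 8 Gm = 8 × 10^9 m
rₐ − rₚ = 6 × 10^9 m
rₐ + rₚ = 1 × 10^10 m
e = (rₐ − rₚ)/(rₐ + rₚ) = 0.6

Final answer: e = 0.6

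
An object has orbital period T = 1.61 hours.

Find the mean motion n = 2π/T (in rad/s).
T = 1.61 hours = 5796 s
n = 2π / 5796 s = 0.00108406 rad/s ≈ 0.001084 rad/s

Final answer: n = 0.001084 rad/s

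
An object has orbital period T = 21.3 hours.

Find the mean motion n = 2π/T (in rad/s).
T = 21.3 hours = 76680 s
n = 2π / 76680 s = 8.19403 × 10^-5 rad/s ≈ 8.194 × 10^-5 rad/s

Final answer: n = 8.194 × 10^-5 rad/s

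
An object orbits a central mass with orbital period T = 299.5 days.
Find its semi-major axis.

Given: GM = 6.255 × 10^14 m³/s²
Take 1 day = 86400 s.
T = 299.5 days = 2.58768 × 10^7 s
GM = 6.255 × 10^14 m³/s²
Kepler's third law: a³ = GM T² / (4π²)
T² = 6.69609 × 10^14 s²
a³ = (6.255 × 10^14) × (6.69609 × 10^14) / (4π²) = 1.06093 × 10^28 m³
a = (a³)^(1/3) = 2.19733 × 10^9 m ≈ 2.197 × 10^9 m

Final answer: 2.197 × 10^9 m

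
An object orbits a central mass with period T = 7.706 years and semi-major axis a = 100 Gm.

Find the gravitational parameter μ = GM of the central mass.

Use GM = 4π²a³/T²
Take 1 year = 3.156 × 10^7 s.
T = 7.706 years = 2.43201 × 10^8 s
a = 100 Gm = 1 × 10^11 m
a³ = 1 × 10^33 m³
T² = 5.91469 × 10^16 s²
GM = 4π² × (1 × 10^33) / (5.91469 × 10^16) = 6.67464 × 10^17 m³/s²
GM ≈ 6.675 × 10^17 m³/s²

Final answer: GM = 6.675 × 10^17 m³/s²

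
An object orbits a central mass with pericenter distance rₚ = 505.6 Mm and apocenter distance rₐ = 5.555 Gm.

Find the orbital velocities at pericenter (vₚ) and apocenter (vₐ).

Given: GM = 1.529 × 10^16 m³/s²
rₚ = 505.6 Mm = 5.056 × 10^8 m
rₐ = 5.555 Gm = 5.555 × 10^9 m
GM = 1.529 × 10^16 m³/s²
a = (rₚ + rₐ)/2 = 3.0303 × 10^9 m
Vis-viva: v² = GM (2/r − 1/a)
vₚ² = 1.529 × 10^16 × (3.9557 × 10^-9 − 3.3 × 10^-10) = 5.54369 × 10^7 m²/s²
vₚ = 7445.6 m/s ≈ 7.446 km/s
vₐ² = 1.529 × 10^16 × (3.60036 × 10^-10 − 3.3 × 10^-10) = 459245 m²/s²
vₐ = 677.677 m/s ≈ 677.7 m/s

Final answer: vₚ = 7.446 km/s, vₐ = 677.7 m/s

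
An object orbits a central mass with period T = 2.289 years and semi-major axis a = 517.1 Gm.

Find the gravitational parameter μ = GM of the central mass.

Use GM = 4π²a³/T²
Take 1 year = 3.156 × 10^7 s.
T = 2.289 years = 7.22408 × 10^7 s
a = 517.1 Gm = 5.171 × 10^11 m
a³ = 1.38269 × 10^35 m³
T² = 5.21874 × 10^15 s²
GM = 4π² × (1.38269 × 10^35) / (5.21874 × 10^15) = 1.04597 × 10^21 m³/s²
GM ≈ 1.046 × 10^21 m³/s²

Final answer: GM = 1.046 × 10^21 m³/s²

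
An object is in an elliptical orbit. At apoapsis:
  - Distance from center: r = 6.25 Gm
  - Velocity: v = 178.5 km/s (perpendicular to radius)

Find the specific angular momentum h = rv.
r = 6.25 Gm = 6.25 × 10^9 m
v = 178.5 km/s = 178500 m/s
h = rv = 6.25 × 10^9 × 178500 = 1.11562 × 10^15 m²/s ≈ 1.116 × 10^15 m²/s

Final answer: h = 1.116 × 10^15 m²/s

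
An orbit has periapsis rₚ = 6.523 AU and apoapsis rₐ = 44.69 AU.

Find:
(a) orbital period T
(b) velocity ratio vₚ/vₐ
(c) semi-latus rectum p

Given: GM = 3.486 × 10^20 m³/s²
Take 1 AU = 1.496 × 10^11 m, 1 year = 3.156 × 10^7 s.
rₚ = 6.523 AU = 9.75841 × 10^11 m
rₐ = 44.69 AU = 6.68562 × 10^12 m
GM = 3.486 × 10^20 m³/s²
a = (rₚ + rₐ)/2 = 3.83073 × 10^12 m
e = (rₐ − rₚ)/(rₐ + rₚ) = (5.70978 × 10^12) / (7.66146 × 10^12) = 0.74526
(a) a³ = 5.62141 × 10^37 m³;  T = 2π √(a³/GM) = 2π × 4.01568 × 10^8 s = 2.52313 × 10^9 s ≈ 79.95 years
(b) vₚ/vₐ = rₐ/rₚ (angular momentum) = (6.68562 × 10^12) / (9.75841 × 10^11) = 6.85114 ≈ 6.851
(c) 1 − e² = 0.444588;  p = a(1 − e²) = 3.83073 × 10^12 × 0.444588 = 1.7031 × 10^12 m ≈ 11.38 AU

Final answer:
(a) orbital period T = 79.95 years
(b) velocity ratio vₚ/vₐ = 6.851
(c) semi-latus rectum p = 11.38 AU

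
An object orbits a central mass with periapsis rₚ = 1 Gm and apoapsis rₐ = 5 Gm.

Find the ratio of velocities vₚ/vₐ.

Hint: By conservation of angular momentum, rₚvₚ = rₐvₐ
rₚ = 1 Gm = 1 × 10^9 m
rₐ = 5 Gm = 5 × 10^9 m
rₚvₚ = rₐvₐ  ⇒  vₚ/vₐ = rₐ/rₚ
vₚ/vₐ = (5 × 10^9) / (1 × 10^9) = 5

Final answer: vₚ/vₐ = 5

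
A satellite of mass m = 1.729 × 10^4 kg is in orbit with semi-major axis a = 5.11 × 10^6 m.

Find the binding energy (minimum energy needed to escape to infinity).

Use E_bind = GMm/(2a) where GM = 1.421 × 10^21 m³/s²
a = 5.11 × 10^6 m
GM = 1.421 × 10^21 m³/s²
m = 1.729 × 10^4 kg
GMm = 1.421 × 10^21 × 17290 = 2.45691 × 10^25 m³·kg/s²
2a = 1.022 × 10^7 m
E_bind = GMm/(2a) = 2.40402 × 10^18 J ≈ 2.404 EJ

Final answer: 2.404 EJ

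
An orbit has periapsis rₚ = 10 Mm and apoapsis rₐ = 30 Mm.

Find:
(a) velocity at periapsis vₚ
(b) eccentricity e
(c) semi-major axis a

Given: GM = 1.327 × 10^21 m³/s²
rₚ = 10 Mm = 1 × 10^7 m
rₐ = 30 Mm = 3 × 10^7 m
GM = 1.327 × 10^21 m³/s²
a = (rₚ + rₐ)/2 = 2 × 10^7 m
e = (rₐ − rₚ)/(rₐ + rₚ) = (2 × 10^7) / (4 × 10^7) = 0.5
(a) vₚ² = GM (2/rₚ − 1/a) = 1.327 × 10^21 × (2 × 10^-7 − 5 × 10^-8) = 1.9905 × 10^14 m²/s²;  vₚ = 1.41085 × 10^7 m/s ≈ 1.411 × 10^4 km/s
(b) e = 0.5 ≈ 0.5
(c) a = 2 × 10^7 m ≈ 20 Mm

Final answer:
(a) velocity at periapsis vₚ = 1.411 × 10^4 km/s
(b) eccentricity e = 0.5
(c) semi-major axis a = 20 Mm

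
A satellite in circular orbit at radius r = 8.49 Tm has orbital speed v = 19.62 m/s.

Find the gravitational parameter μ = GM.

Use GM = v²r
r = 8.49 Tm = 8.49 × 10^12 m
v = 19.62 m/s
v² = 384.944 m²/s²
GM = v²r = 384.944 × 8.49 × 10^12 = 3.26818 × 10^15 m³/s²
GM ≈ 3.268 × 10^15 m³/s²

Final answer: GM = 3.268 × 10^15 m³/s²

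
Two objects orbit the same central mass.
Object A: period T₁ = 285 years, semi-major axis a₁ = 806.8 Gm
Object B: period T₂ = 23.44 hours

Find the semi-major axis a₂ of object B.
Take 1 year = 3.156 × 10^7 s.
T₁ = 285 years = 8.9946 × 10^9 s
T₂ = 23.44 hours = 84384 s
a₁ = 806.8 Gm = 8.068 × 10^11 m
Kepler's third law: (T₂/T₁)² = (a₂/a₁)³  ⇒  a₂ = a₁ (T₂/T₁)^(2/3)
T₂/T₁ = 9.38163 × 10^-6
(T₂/T₁)^(2/3) = 0.000444821
a₂ = 8.068 × 10^11 m × 0.000444821 = 3.58882 × 10^8 m ≈ 358.9 Mm

Final answer: a₂ = 358.9 Mm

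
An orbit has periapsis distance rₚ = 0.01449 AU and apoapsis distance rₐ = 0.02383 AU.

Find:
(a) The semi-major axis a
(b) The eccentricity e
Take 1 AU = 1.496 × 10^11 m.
rₚ = 0.01449 AU = 2.1677 × 10^9 m
rₐ = 0.02383 AU = 3.56497 × 10^9 m
(a) a = (rₚ + rₐ)/2 = 2.86634 × 10^9 m ≈ 0.01916 AU
(b) e = (rₐ − rₚ)/(rₐ + rₚ) = (1.39726 × 10^9) / (5.73267 × 10^9) = 0.243737

Final answer:
(a) a = 0.01916 AU
(b) e = 0.2437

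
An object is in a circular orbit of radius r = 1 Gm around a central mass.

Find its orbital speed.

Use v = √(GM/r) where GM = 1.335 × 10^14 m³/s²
r = 1 Gm = 1 × 10^9 m
GM = 1.335 × 10^14 m³/s²
GM/r = (1.335 × 10^14) / (1 × 10^9) = 133500 m²/s²
v = √(GM/r) = 365.377 m/s ≈ 365.4 m/s

Final answer: 365.4 m/s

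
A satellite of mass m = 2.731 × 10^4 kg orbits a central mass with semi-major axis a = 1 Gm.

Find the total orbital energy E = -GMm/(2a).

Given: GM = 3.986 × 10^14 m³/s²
a = 1 Gm = 1 × 10^9 m
GM = 3.986 × 10^14 m³/s²
2a = 2 × 10^9 m
GMm = 3.986 × 10^14 × 27310 = 1.08858 × 10^19 m³·kg/s²
E = −GMm/(2a) = -5.44288 × 10^9 J ≈ -5.443 GJ

Final answer: -5.443 GJ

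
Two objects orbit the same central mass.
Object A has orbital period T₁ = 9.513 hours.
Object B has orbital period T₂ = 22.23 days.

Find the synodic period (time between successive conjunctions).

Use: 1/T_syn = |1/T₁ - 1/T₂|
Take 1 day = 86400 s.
T₁ = 9.513 hours = 34246.8 s
T₂ = 22.23 days = 1.92067 × 10^6 s
1/T₁ = 2.91998 × 10^-5 s⁻¹
1/T₂ = 5.20651 × 10^-7 s⁻¹
|1/T₁ − 1/T₂| = 2.86792 × 10^-5 s⁻¹
T_syn = 1 / |1/T₁ − 1/T₂| = 34868.5 s ≈ 9.686 hours

Final answer: T_syn = 9.686 hours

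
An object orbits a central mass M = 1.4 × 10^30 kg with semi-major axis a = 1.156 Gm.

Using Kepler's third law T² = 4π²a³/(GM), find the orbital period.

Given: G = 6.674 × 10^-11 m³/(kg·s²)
M = 1.4 × 10^30 kg
GM = G × M = 6.674 × 10^-11 × 1.4 × 10^30 = 9.3436 × 10^19 m³/s²
a = 1.156 Gm = 1.156 × 10^9 m
a³ = 1.5448 × 10^27 m³
T = 2π √(a³/GM) = 2π √((1.5448 × 10^27) / (9.3436 × 10^19)) = 2π × 4066.11 s
T = 25548.2 s ≈ 7.097 hours

Final answer: 7.097 hours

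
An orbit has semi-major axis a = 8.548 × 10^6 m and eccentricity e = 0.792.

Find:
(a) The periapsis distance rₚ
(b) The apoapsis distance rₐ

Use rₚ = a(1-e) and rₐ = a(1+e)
a = 8.548 × 10^6 m
e = 0.792:  1 − e = 0.208,  1 + e = 1.792
(a) rₚ = a(1 − e) = 8.548 × 10^6 m × 0.208 = 1.77798 × 10^6 m ≈ 1.778 × 10^6 m
(b) rₐ = a(1 + e) = 8.548 × 10^6 m × 1.792 = 1.5318 × 10^7 m ≈ 1.532 × 10^7 m

Final answer:
(a) rₚ = 1.778 × 10^6 m
(b) rₐ = 1.532 × 10^7 m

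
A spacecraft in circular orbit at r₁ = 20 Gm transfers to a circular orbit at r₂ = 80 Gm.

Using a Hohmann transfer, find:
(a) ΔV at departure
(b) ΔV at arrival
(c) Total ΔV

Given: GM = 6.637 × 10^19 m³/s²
r₁ = 20 Gm = 2 × 10^10 m
r₂ = 80 Gm = 8 × 10^10 m
GM = 6.637 × 10^19 m³/s²
Transfer ellipse: a_t = (r₁ + r₂)/2 = 5 × 10^10 m
Circular speed at r₁: v₁ = √(GM/r₁) = 57606.4 m/s
Transfer speed at r₁ (periapsis): v₁ₜ = √(GM(2/r₁ − 1/a_t)) = 72867 m/s
(a) ΔV₁ = v₁ₜ − v₁ = 15260.6 m/s ≈ 15.26 km/s
Circular speed at r₂: v₂ = √(GM/r₂) = 28803.2 m/s
Transfer speed at r₂ (apoapsis): v₂ₜ = √(GM(2/r₂ − 1/a_t)) = 18216.8 m/s
(b) ΔV₂ = v₂ − v₂ₜ = 10586.5 m/s ≈ 10.59 km/s
(c) ΔV_total = ΔV₁ + ΔV₂ = 25847 m/s ≈ 25.85 km/s

Final answer:
(a) ΔV₁ = 15.26 km/s
(b) ΔV₂ = 10.59 km/s
(c) ΔV_total = 25.85 km/s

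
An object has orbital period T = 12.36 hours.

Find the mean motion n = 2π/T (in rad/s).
T = 12.36 hours = 44496 s
n = 2π / 44496 s = 0.000141208 rad/s ≈ 0.0001412 rad/s

Final answer: n = 0.0001412 rad/s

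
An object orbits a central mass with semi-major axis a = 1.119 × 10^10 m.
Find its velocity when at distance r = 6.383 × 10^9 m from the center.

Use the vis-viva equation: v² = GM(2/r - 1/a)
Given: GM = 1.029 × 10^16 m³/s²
a = 1.119 × 10^10 m
r = 6.383 × 10^9 m
GM = 1.029 × 10^16 m³/s²
2/r − 1/a = 3.13332 × 10^-10 − 8.93655 × 10^-11 = 2.23967 × 10^-10 m⁻¹
v² = GM (2/r − 1/a) = 2.30462 × 10^6 m²/s²
v = 1518.1 m/s ≈ 1.518 km/s

Final answer: 1.518 km/s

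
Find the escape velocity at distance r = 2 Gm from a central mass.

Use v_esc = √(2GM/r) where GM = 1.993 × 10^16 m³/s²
r = 2 Gm = 2 × 10^9 m
GM = 1.993 × 10^16 m³/s²
2GM/r = 2 × (1.993 × 10^16) / (2 × 10^9) = 1.993 × 10^7 m²/s²
v_esc = √(2GM/r) = 4464.3 m/s ≈ 4.464 km/s

Final answer: 4.464 km/s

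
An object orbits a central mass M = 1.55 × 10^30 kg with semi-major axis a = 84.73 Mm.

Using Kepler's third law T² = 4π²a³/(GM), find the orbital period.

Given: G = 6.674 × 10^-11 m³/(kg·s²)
M = 1.55 × 10^30 kg
GM = G × M = 6.674 × 10^-11 × 1.55 × 10^30 = 1.03447 × 10^20 m³/s²
a = 84.73 Mm = 8.473 × 10^7 m
a³ = 6.08291 × 10^23 m³
T = 2π √(a³/GM) = 2π √((6.08291 × 10^23) / (1.03447 × 10^20)) = 2π × 76.6826 s
T = 481.811 s ≈ 8.03 minutes

Final answer: 8.03 minutes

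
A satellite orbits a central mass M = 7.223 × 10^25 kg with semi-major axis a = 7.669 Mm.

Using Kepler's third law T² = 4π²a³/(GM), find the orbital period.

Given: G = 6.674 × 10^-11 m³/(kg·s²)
M = 7.223 × 10^25 kg
GM = G × M = 6.674 × 10^-11 × 7.223 × 10^25 = 4.82063 × 10^15 m³/s²
a = 7.669 Mm = 7.669 × 10^6 m
a³ = 4.51041 × 10^20 m³
T = 2π √(a³/GM) = 2π √((4.51041 × 10^20) / (4.82063 × 10^15)) = 2π × 305.884 s
T = 1921.92 s ≈ 32.03 minutes

Final answer: 32.03 minutes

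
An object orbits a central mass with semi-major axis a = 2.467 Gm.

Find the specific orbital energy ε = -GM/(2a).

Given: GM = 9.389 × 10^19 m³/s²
a = 2.467 Gm = 2.467 × 10^9 m
GM = 9.389 × 10^19 m³/s²
2a = 4.934 × 10^9 m
ε = −GM/(2a) = -1.90292 × 10^10 J/kg ≈ -19.03 GJ/kg

Final answer: -19.03 GJ/kg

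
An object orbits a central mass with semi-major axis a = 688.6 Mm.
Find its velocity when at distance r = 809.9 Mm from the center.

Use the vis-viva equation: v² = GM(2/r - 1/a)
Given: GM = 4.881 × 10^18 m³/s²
a = 688.6 Mm = 6.886 × 10^8 m
r = 809.9 Mm = 8.099 × 10^8 m
GM = 4.881 × 10^18 m³/s²
2/r − 1/a = 2.46944 × 10^-9 − 1.45222 × 10^-9 = 1.01722 × 10^-9 m⁻¹
v² = GM (2/r − 1/a) = 4.96504 × 10^9 m²/s²
v = 70463.1 m/s ≈ 70.46 km/s

Final answer: 70.46 km/s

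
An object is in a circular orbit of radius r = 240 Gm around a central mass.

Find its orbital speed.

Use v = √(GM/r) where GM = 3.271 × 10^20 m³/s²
r = 240 Gm = 2.4 × 10^11 m
GM = 3.271 × 10^20 m³/s²
GM/r = (3.271 × 10^20) / (2.4 × 10^11) = 1.36292 × 10^9 m²/s²
v = √(GM/r) = 36917.7 m/s ≈ 36.92 km/s

Final answer: 36.92 km/s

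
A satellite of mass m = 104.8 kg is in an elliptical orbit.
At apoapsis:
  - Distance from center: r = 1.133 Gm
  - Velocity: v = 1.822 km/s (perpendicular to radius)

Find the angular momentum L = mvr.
r = 1.133 Gm = 1.133 × 10^9 m
v = 1.822 km/s = 1822 m/s
vr = 1822 × 1.133 × 10^9 = 2.06433 × 10^12 m²/s
L = m × vr = 104.8 × 2.06433 × 10^12 = 2.16341 × 10^14 kg·m²/s ≈ 2.163 × 10^14 kg·m²/s

Final answer: L = 2.163 × 10^14 kg·m²/s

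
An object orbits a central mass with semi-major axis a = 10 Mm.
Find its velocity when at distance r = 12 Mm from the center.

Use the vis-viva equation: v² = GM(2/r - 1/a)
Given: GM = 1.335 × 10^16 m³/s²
a = 10 Mm = 1 × 10^7 m
r = 12 Mm = 1.2 × 10^7 m
GM = 1.335 × 10^16 m³/s²
2/r − 1/a = 1.66667 × 10^-7 − 1 × 10^-7 = 6.66667 × 10^-8 m⁻¹
v² = GM (2/r − 1/a) = 8.9 × 10^8 m²/s²
v = 29832.9 m/s ≈ 29.83 km/s

Final answer: 29.83 km/s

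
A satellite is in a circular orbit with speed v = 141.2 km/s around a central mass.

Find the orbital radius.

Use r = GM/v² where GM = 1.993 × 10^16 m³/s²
v = 141.2 km/s = 141200 m/s
GM = 1.993 × 10^16 m³/s²
v² = 1.99374 × 10^10 m²/s²
r = GM/v² = (1.993 × 10^16) / (1.99374 × 10^10) = 999627 m ≈ 999.6 km

Final answer: 999.6 km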